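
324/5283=36/587 = 0.06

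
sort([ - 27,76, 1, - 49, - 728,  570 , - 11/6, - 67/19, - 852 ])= [ - 852, - 728, - 49, - 27, - 67/19, - 11/6,  1, 76,570 ]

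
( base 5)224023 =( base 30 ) 8R3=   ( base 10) 8013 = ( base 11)6025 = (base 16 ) 1f4d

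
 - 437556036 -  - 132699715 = -304856321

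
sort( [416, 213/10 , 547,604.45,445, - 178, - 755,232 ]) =[- 755 , -178,213/10,232,416,445,547,604.45]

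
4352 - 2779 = 1573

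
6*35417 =212502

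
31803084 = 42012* 757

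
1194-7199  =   - 6005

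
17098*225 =3847050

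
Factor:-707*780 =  - 551460 = - 2^2*3^1*5^1  *7^1*13^1*101^1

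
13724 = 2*6862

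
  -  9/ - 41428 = 9/41428= 0.00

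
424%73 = 59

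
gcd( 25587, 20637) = 9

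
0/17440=0 = 0.00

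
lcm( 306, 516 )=26316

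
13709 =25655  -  11946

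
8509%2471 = 1096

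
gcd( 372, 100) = 4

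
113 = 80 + 33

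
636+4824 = 5460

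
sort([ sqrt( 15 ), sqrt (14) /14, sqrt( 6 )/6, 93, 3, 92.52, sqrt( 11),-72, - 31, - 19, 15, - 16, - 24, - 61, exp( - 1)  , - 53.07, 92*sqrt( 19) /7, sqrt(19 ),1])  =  [ - 72 ,-61, - 53.07, - 31 ,- 24, - 19, - 16, sqrt(14) /14, exp( - 1), sqrt( 6 )/6, 1, 3,sqrt( 11) , sqrt( 15),sqrt( 19), 15, 92*sqrt( 19) /7, 92.52 , 93]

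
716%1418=716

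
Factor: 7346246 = 2^1 * 23^1*159701^1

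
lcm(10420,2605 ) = 10420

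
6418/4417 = 6418/4417 = 1.45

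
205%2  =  1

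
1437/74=1437/74= 19.42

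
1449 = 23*63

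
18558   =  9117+9441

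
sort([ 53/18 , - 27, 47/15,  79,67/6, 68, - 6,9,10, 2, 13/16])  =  [ - 27, - 6, 13/16, 2, 53/18,47/15,9, 10,67/6,68, 79 ]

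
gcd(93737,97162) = 1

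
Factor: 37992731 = 7^1* 139^1 * 39047^1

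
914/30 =457/15 = 30.47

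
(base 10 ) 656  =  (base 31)l5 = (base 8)1220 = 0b1010010000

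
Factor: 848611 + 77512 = 926123=   11^1*59^1*1427^1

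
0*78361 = 0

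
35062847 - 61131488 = -26068641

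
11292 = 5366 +5926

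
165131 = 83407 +81724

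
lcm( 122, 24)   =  1464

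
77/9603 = 7/873 = 0.01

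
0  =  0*32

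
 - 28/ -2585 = 28/2585 =0.01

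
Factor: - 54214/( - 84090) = 3^( - 1 ) *5^( - 1) * 2803^(-1) * 27107^1 = 27107/42045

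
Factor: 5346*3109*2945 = 2^1*3^5*5^1*11^1*19^1*31^1*3109^1 = 48948002730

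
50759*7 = 355313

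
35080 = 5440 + 29640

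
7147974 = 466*15339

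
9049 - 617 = 8432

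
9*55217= 496953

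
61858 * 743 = 45960494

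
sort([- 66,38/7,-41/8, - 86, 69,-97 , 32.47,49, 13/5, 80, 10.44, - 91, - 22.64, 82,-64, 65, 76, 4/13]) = [ - 97, - 91, - 86, -66 ,- 64, - 22.64,- 41/8, 4/13,  13/5, 38/7, 10.44,32.47,  49,65,69,76, 80, 82] 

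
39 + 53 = 92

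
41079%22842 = 18237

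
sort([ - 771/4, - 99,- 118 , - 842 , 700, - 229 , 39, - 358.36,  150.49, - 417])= [ - 842 , - 417,-358.36, - 229,-771/4 , - 118 , - 99,39,  150.49, 700]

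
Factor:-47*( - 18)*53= 44838=2^1 *3^2*47^1*53^1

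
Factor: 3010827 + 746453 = 2^5*5^1*23^1*1021^1 =3757280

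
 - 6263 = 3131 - 9394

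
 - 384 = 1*( - 384)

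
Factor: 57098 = 2^1 * 28549^1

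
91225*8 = 729800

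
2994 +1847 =4841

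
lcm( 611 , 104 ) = 4888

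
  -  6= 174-180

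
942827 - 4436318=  - 3493491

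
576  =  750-174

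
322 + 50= 372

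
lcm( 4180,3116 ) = 171380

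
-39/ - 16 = 2+7/16 = 2.44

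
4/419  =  4/419 = 0.01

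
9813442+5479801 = 15293243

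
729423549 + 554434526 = 1283858075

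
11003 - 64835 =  - 53832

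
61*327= 19947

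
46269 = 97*477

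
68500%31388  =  5724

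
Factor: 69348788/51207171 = 2^2*3^( - 1)*103^( - 1) * 859^1*20183^1*165719^( - 1) 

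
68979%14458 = 11147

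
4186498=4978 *841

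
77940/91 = 77940/91  =  856.48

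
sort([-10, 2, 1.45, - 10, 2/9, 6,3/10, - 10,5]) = [- 10,  -  10,  -  10 , 2/9,3/10, 1.45, 2, 5,6]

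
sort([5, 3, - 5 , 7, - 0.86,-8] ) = [ - 8, - 5, - 0.86,3,5, 7 ] 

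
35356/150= 235 + 53/75= 235.71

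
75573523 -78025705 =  -2452182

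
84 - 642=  - 558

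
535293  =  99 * 5407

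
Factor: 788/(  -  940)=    - 197/235 = - 5^( - 1)*47^( - 1 )*197^1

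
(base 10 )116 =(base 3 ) 11022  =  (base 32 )3k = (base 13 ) 8C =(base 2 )1110100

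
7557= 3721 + 3836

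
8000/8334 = 4000/4167 =0.96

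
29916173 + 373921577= 403837750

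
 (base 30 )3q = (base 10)116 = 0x74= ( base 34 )3E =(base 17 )6e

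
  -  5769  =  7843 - 13612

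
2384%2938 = 2384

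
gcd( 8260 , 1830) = 10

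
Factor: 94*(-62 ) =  - 2^2 * 31^1*47^1 = -5828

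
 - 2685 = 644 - 3329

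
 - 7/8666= - 1  +  1237/1238 = -0.00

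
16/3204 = 4/801  =  0.00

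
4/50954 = 2/25477 = 0.00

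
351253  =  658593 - 307340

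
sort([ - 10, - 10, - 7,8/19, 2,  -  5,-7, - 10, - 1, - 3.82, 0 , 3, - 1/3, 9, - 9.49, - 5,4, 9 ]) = [ - 10, - 10, - 10, - 9.49, - 7,-7, - 5,  -  5, - 3.82, - 1, - 1/3,0,8/19,2, 3, 4 , 9, 9 ]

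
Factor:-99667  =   - 99667^1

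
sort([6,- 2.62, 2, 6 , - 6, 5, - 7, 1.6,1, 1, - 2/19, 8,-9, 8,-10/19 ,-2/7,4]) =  [ - 9, - 7, - 6, - 2.62,  -  10/19, - 2/7, - 2/19,1, 1,  1.6, 2, 4,5,6,6,  8, 8]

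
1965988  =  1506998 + 458990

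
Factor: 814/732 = 2^(- 1)*3^( -1 )*11^1*37^1*61^(-1) = 407/366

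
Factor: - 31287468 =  - 2^2*3^1* 2607289^1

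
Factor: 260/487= 2^2*5^1*13^1*487^( - 1)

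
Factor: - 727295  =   - 5^1*145459^1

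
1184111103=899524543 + 284586560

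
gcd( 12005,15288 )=49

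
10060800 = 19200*524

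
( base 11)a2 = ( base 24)4G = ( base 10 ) 112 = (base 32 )3g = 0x70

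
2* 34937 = 69874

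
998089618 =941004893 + 57084725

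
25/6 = 4 + 1/6 = 4.17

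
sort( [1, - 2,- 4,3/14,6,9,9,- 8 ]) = [-8,-4, - 2,3/14,  1, 6,9,9]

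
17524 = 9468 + 8056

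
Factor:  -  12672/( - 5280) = 2^2*3^1*5^( - 1) = 12/5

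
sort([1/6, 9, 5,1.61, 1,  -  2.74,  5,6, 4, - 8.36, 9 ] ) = [-8.36, - 2.74, 1/6,1, 1.61,4, 5, 5, 6, 9,  9] 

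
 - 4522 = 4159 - 8681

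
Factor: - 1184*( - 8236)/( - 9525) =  - 9751424/9525 = - 2^7*3^( - 1)*5^( - 2)*29^1*37^1 * 71^1*127^ ( - 1 )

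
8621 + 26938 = 35559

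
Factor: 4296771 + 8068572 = 12365343 = 3^2*163^1*8429^1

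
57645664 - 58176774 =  - 531110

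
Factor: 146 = 2^1* 73^1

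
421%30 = 1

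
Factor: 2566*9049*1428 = 2^3 * 3^1*7^1*17^1*1283^1*9049^1=33157780152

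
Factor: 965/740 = 193/148 = 2^ ( - 2 )*37^ ( - 1 )*193^1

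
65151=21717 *3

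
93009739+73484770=166494509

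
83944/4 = 20986 = 20986.00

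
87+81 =168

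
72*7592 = 546624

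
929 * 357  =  331653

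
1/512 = 1/512 = 0.00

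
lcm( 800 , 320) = 1600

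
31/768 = 31/768 = 0.04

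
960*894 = 858240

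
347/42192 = 347/42192 = 0.01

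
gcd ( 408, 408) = 408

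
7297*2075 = 15141275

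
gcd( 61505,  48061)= 1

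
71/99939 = 71/99939 = 0.00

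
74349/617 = 120 + 309/617 = 120.50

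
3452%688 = 12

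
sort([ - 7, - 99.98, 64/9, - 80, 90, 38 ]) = [ - 99.98, - 80, - 7,  64/9,  38,  90] 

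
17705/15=1180 +1/3 = 1180.33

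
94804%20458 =12972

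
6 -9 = -3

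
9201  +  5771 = 14972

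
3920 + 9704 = 13624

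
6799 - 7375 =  - 576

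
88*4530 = 398640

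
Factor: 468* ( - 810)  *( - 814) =308571120 = 2^4 * 3^6*5^1*11^1 * 13^1 * 37^1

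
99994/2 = 49997 = 49997.00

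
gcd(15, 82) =1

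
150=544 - 394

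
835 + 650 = 1485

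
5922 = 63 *94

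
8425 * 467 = 3934475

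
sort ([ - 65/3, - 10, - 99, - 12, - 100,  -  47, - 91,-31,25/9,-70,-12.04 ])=[ - 100, -99, - 91, - 70, - 47, - 31, - 65/3, - 12.04, - 12, - 10,25/9] 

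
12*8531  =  102372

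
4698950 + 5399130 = 10098080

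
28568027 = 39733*719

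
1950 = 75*26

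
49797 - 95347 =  - 45550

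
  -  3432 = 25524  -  28956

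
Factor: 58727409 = 3^1*13^1*1505831^1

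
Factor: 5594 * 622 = 3479468 = 2^2*311^1*2797^1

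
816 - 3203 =  -  2387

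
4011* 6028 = 24178308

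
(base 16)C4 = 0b11000100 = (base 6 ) 524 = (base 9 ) 237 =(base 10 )196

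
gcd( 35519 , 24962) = 1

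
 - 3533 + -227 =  - 3760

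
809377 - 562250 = 247127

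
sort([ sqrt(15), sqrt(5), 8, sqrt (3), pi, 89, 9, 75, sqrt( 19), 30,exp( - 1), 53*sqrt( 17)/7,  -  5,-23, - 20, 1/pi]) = [- 23,-20 , - 5, 1/pi, exp( - 1), sqrt( 3 ),sqrt( 5 ), pi,  sqrt( 15), sqrt( 19 ), 8, 9, 30, 53 * sqrt(17)/7, 75, 89 ]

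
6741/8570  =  6741/8570 = 0.79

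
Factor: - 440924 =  - 2^2 * 11^2 * 911^1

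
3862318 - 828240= 3034078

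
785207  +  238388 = 1023595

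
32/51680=1/1615 = 0.00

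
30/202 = 15/101 = 0.15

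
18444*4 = 73776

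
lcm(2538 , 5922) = 17766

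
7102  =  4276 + 2826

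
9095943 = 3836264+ 5259679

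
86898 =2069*42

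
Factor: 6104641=6104641^1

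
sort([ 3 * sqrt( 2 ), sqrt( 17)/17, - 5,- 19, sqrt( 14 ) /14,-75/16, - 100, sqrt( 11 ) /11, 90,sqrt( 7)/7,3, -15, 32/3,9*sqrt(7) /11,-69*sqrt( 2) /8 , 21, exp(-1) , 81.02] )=[ - 100,-19 , - 15, - 69*sqrt( 2)/8, - 5, - 75/16, sqrt(17)/17,sqrt(14)/14, sqrt( 11)/11, exp( - 1), sqrt( 7)/7, 9 * sqrt(7)/11, 3,  3*sqrt( 2 ), 32/3 , 21, 81.02, 90 ]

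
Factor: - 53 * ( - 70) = 3710 = 2^1*5^1  *  7^1*53^1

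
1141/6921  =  1141/6921= 0.16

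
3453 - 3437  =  16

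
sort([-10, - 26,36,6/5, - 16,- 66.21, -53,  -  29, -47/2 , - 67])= [- 67,  -  66.21, - 53, - 29,-26, - 47/2,-16, - 10,6/5, 36 ]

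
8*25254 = 202032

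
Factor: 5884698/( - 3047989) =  - 2^1*3^1*7^( - 1)*137^1*7159^1*435427^ ( - 1 )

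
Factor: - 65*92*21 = - 125580 = - 2^2 * 3^1*5^1 * 7^1*13^1*23^1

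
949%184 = 29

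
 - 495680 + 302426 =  - 193254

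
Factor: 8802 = 2^1 * 3^3*163^1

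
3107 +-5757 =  - 2650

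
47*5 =235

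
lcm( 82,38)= 1558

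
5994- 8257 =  - 2263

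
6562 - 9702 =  - 3140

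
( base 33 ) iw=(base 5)10001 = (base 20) 1B6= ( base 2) 1001110010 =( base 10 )626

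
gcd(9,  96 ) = 3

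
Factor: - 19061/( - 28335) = 3^(  -  1 )*5^( - 1 )*7^2 * 389^1*1889^( - 1)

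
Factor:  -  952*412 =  - 392224 = - 2^5*7^1* 17^1*103^1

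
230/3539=230/3539=0.06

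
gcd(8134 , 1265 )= 1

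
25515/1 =25515 = 25515.00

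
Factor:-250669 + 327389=76720 = 2^4*5^1*7^1*137^1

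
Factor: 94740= 2^2*3^1*5^1*1579^1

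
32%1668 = 32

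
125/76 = 125/76 = 1.64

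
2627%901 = 825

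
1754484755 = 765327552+989157203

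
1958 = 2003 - 45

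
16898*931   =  15732038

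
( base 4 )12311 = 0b110110101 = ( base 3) 121012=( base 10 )437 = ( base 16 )1b5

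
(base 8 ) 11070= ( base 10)4664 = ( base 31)4QE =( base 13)217A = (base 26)6NA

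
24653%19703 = 4950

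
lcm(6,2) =6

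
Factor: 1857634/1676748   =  928817/838374 = 2^(-1)*3^(-1 )*139729^( -1)*928817^1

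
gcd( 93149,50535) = 1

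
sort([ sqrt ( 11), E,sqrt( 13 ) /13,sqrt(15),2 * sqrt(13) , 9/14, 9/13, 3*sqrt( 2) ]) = [ sqrt( 13 ) /13,9/14,9/13,E,sqrt ( 11 ),sqrt(15 ),3*sqrt (2 ), 2 * sqrt( 13 )]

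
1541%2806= 1541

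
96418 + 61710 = 158128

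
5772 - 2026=3746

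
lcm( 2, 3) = 6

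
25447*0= 0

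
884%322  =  240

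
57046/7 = 57046/7 = 8149.43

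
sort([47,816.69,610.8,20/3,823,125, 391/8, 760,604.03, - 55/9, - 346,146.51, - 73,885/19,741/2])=[ - 346,  -  73, - 55/9,  20/3,885/19, 47, 391/8, 125,146.51,  741/2,604.03,610.8, 760,816.69,823 ]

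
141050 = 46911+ 94139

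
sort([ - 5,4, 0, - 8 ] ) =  [ - 8,-5, 0,4] 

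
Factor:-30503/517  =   - 59^1=- 59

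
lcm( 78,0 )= 0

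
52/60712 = 13/15178=0.00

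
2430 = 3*810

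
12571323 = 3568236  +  9003087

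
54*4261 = 230094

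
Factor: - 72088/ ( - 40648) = 5081^( - 1) * 9011^1 =9011/5081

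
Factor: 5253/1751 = 3=3^1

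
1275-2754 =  - 1479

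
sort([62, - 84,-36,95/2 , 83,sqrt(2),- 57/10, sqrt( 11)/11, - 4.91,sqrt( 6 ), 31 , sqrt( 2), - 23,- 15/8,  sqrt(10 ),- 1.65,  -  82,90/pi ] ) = [ - 84 , - 82, - 36, - 23,- 57/10,-4.91, - 15/8, - 1.65, sqrt(11)/11,  sqrt( 2 ),sqrt(2 ),sqrt( 6),sqrt (10),90/pi,31,95/2, 62,83] 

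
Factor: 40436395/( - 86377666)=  - 2^( - 1 )*5^1*193^1 *41903^1*43188833^( - 1) 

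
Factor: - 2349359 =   -  73^1*32183^1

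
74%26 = 22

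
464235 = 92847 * 5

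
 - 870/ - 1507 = 870/1507 = 0.58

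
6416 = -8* ( - 802)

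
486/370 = 243/185 = 1.31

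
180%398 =180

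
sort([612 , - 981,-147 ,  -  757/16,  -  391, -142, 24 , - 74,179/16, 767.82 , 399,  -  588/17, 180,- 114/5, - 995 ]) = [ - 995,-981, - 391,  -  147,-142,-74, - 757/16,-588/17, - 114/5,179/16, 24, 180, 399, 612,  767.82] 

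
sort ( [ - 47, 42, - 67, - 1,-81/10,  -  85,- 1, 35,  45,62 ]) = [ - 85, - 67,  -  47 ,-81/10,-1,-1,35, 42,  45, 62] 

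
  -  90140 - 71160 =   -  161300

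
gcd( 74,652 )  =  2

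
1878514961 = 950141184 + 928373777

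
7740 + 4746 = 12486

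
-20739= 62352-83091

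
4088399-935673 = 3152726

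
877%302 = 273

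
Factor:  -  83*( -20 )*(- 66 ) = - 2^3*3^1*5^1*11^1*83^1 = - 109560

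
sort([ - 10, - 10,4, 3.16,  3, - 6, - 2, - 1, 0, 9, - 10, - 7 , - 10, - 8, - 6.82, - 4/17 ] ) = [ - 10 , - 10, -10,-10, - 8,- 7,-6.82, - 6, - 2, - 1, - 4/17,0,3, 3.16,4, 9]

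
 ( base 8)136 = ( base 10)94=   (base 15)64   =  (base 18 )54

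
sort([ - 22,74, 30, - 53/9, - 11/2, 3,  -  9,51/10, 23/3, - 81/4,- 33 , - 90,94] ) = [ - 90, - 33, - 22, - 81/4, - 9,-53/9, - 11/2,3,51/10,23/3,30,74,94]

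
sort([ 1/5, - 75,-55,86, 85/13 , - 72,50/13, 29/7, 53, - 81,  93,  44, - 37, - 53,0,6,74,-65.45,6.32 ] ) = [ - 81, - 75, -72, - 65.45, - 55, - 53, -37,0,  1/5,50/13,29/7, 6,6.32,85/13, 44,53,  74, 86,  93] 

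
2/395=2/395=0.01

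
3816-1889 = 1927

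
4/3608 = 1/902  =  0.00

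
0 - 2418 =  - 2418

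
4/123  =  4/123  =  0.03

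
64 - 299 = - 235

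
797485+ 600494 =1397979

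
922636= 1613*572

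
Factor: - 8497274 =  - 2^1*229^1*18553^1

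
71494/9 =7943 + 7/9  =  7943.78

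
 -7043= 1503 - 8546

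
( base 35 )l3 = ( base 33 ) MC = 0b1011100010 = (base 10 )738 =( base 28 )QA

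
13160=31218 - 18058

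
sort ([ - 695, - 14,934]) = [ - 695,-14,934]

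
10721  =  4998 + 5723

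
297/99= 3 = 3.00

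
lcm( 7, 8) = 56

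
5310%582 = 72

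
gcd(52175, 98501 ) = 1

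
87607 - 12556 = 75051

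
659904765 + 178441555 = 838346320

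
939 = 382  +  557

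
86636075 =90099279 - 3463204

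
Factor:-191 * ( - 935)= 178585 =5^1*11^1* 17^1 * 191^1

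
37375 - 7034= 30341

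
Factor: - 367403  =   - 19^1 * 61^1*317^1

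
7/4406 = 7/4406 = 0.00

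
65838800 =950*69304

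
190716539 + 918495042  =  1109211581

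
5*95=475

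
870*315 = 274050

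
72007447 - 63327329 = 8680118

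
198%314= 198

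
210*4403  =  924630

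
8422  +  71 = 8493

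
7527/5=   7527/5 = 1505.40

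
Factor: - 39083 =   -  11^2*17^1*19^1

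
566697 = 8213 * 69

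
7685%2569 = 2547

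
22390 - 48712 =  - 26322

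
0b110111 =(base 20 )2f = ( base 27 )21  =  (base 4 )313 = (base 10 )55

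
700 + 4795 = 5495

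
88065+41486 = 129551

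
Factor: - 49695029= - 17^1 * 79^1*37003^1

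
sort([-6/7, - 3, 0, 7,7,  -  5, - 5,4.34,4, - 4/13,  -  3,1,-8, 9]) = [ - 8,  -  5, - 5, - 3, - 3, - 6/7, - 4/13, 0,1, 4, 4.34,7,7, 9] 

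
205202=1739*118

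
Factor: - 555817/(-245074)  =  2^( - 1)*181^(  -  1)*821^1=821/362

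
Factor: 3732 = 2^2*3^1*311^1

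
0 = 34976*0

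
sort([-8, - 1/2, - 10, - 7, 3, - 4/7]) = [ - 10, - 8,-7,-4/7, - 1/2, 3]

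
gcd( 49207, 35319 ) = 1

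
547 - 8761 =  - 8214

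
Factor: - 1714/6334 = - 857/3167 = - 857^1*3167^( - 1)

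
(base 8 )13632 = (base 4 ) 1132122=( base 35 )4wm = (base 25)9gh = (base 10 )6042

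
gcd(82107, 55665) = 9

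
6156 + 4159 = 10315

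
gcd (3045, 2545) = 5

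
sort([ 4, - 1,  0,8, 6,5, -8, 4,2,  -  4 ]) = [ - 8, - 4,-1,0,  2,4,4,5 , 6, 8 ]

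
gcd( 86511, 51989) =1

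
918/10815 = 306/3605=0.08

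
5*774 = 3870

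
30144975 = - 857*( - 35175) 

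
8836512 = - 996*( - 8872)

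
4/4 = 1 = 1.00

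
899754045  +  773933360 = 1673687405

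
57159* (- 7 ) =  - 400113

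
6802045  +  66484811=73286856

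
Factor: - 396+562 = 166 = 2^1 * 83^1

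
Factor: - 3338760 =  - 2^3*3^1*5^1*27823^1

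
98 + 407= 505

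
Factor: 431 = 431^1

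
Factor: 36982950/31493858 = 3^1* 5^2* 11^ ( - 1)*373^1 * 661^1*1431539^( - 1 ) = 18491475/15746929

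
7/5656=1/808 = 0.00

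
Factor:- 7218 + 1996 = -5222 = - 2^1*7^1*373^1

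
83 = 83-0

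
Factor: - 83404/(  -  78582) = 41702/39291 = 2^1*3^( - 1)*7^( - 1)*29^1*719^1 *1871^( - 1 )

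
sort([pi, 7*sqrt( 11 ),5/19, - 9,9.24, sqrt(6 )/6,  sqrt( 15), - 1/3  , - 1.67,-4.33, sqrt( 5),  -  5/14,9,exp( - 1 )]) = [ - 9, - 4.33, - 1.67,-5/14, - 1/3,5/19,exp ( - 1), sqrt(6 ) /6, sqrt( 5),pi,  sqrt( 15 ),9 , 9.24,7*sqrt( 11 )]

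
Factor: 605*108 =2^2*3^3*5^1*11^2 = 65340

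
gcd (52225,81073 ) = 1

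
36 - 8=28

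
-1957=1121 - 3078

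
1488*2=2976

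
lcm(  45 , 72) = 360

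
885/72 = 295/24 = 12.29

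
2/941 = 2/941=0.00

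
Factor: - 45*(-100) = 4500 = 2^2*3^2*5^3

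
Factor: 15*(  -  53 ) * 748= -594660 = - 2^2*3^1  *5^1*11^1*17^1*53^1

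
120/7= 17 + 1/7 =17.14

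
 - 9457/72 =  - 132 + 47/72 = - 131.35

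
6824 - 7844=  - 1020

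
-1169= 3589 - 4758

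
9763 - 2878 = 6885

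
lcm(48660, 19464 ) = 97320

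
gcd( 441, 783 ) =9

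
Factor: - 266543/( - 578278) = 2^( - 1)*17^1 * 15679^1*289139^(-1 ) 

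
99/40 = 2+19/40 = 2.48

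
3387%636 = 207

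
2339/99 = 23 + 62/99 = 23.63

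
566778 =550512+16266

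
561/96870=187/32290 =0.01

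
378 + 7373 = 7751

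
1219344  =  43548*28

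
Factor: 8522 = 2^1*4261^1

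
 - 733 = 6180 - 6913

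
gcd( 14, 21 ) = 7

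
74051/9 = 8227  +  8/9 = 8227.89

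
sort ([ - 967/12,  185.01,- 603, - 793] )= [ - 793,  -  603,  -  967/12, 185.01 ]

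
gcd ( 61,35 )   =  1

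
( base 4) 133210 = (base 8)3744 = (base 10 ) 2020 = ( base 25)35k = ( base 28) 2g4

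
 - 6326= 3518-9844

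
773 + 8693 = 9466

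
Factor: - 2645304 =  -2^3 *3^1*110221^1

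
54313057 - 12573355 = 41739702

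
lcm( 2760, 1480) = 102120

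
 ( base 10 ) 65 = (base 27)2B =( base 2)1000001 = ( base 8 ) 101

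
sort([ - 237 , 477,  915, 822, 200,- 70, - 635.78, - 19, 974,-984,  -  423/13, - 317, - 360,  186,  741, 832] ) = [-984, - 635.78, - 360, -317, - 237, - 70, - 423/13, - 19,186,200,  477 , 741,822,  832, 915,974]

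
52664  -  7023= 45641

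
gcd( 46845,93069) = 27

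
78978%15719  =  383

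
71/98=71/98  =  0.72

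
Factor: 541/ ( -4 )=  - 2^( - 2 )*541^1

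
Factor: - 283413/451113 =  - 169/269  =  - 13^2*269^( - 1)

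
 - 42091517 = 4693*( - 8969 ) 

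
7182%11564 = 7182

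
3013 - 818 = 2195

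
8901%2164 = 245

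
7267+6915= 14182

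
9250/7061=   9250/7061 = 1.31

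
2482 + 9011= 11493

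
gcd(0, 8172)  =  8172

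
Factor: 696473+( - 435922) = 260551 = 260551^1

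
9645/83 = 116  +  17/83 = 116.20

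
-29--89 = 60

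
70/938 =5/67 = 0.07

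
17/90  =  17/90 =0.19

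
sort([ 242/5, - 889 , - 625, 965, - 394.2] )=[ - 889, - 625, - 394.2, 242/5,965]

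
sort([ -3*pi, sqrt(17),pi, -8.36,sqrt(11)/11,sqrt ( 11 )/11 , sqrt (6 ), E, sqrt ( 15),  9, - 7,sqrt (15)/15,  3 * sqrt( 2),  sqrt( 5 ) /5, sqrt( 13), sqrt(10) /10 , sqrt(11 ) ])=[-3*pi, - 8.36, - 7,sqrt(15 ) /15, sqrt(11 ) /11  ,  sqrt( 11)/11, sqrt(10)/10 , sqrt (5 )/5,sqrt(6),E,  pi,sqrt(11) , sqrt(13),  sqrt(15 ), sqrt( 17 ), 3*sqrt ( 2 ),  9] 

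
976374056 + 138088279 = 1114462335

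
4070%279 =164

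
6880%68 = 12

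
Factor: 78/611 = 2^1*3^1*47^( - 1 ) = 6/47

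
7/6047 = 7/6047 = 0.00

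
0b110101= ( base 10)53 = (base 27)1q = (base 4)311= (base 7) 104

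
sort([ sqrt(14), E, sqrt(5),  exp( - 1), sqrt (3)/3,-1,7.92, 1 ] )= [-1, exp( - 1), sqrt ( 3)/3,1,sqrt(5 ), E, sqrt(14), 7.92]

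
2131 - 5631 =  - 3500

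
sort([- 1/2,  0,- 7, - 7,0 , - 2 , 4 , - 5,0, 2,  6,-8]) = [ - 8 , - 7 , - 7, - 5 ,- 2,-1/2, 0 , 0 , 0,2,4, 6] 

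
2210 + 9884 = 12094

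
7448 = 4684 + 2764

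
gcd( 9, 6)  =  3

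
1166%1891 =1166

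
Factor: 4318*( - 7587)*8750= - 286655827500 = - 2^2*3^3*5^4*7^1*17^1 * 127^1*281^1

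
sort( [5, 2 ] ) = [ 2,  5] 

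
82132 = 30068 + 52064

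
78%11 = 1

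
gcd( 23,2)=1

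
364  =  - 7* ( - 52) 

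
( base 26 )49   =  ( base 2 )1110001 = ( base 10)113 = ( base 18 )65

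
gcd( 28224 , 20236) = 4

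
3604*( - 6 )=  - 21624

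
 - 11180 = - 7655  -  3525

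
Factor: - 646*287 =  - 185402= - 2^1*7^1*17^1*19^1*41^1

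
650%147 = 62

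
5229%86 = 69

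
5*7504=37520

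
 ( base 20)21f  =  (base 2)1101000011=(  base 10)835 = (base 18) 2a7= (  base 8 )1503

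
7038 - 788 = 6250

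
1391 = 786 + 605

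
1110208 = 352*3154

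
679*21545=14629055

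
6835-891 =5944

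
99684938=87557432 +12127506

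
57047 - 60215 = -3168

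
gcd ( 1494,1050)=6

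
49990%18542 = 12906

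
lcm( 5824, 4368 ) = 17472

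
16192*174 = 2817408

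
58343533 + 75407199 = 133750732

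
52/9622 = 26/4811 =0.01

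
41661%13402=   1455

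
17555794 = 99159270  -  81603476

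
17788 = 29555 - 11767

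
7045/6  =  7045/6  =  1174.17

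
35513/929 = 38 + 211/929  =  38.23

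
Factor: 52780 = 2^2*5^1*7^1*13^1*29^1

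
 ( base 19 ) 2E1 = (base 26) 1C1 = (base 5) 12424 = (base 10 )989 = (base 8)1735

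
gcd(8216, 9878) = 2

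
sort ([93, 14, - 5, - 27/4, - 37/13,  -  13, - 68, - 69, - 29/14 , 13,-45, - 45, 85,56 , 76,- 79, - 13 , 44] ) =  [ - 79, - 69, - 68, - 45, - 45, - 13, - 13,-27/4, - 5,-37/13 , - 29/14,13, 14,44,56, 76 , 85, 93]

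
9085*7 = 63595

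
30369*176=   5344944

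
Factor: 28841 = 151^1*191^1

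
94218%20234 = 13282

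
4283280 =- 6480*( - 661) 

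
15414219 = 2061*7479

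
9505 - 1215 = 8290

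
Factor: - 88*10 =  - 2^4*5^1*11^1 = - 880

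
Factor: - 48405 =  - 3^1 * 5^1*7^1*461^1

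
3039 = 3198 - 159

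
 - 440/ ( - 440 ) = 1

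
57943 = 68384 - 10441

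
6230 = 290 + 5940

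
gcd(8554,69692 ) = 14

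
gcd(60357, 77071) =1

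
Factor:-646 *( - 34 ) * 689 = 2^2*13^1*17^2 * 19^1*53^1  =  15133196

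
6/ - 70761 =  - 1 + 23585/23587 = - 0.00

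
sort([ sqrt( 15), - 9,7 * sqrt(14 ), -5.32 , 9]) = [ - 9, - 5.32, sqrt(15),9,7*sqrt( 14) ] 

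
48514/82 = 24257/41 = 591.63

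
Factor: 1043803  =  19^1*137^1*401^1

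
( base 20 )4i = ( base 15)68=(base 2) 1100010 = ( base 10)98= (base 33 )2W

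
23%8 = 7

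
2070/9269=90/403  =  0.22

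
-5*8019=-40095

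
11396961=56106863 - 44709902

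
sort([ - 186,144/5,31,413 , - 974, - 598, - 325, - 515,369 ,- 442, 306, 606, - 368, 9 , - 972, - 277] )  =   [-974, - 972 ,-598 , - 515,-442, - 368, - 325,-277, - 186, 9,144/5,31,306,369 , 413,606]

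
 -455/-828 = 455/828  =  0.55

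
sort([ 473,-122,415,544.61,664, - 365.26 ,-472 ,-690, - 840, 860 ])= [  -  840,-690, - 472,  -  365.26, - 122,415,  473 , 544.61,664, 860] 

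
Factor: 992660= 2^2*5^1*49633^1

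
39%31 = 8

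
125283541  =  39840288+85443253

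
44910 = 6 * 7485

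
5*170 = 850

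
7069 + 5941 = 13010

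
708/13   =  54 + 6/13= 54.46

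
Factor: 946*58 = 2^2 * 11^1*29^1 * 43^1=54868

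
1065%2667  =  1065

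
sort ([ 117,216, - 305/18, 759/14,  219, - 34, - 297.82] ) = [ - 297.82, - 34  ,-305/18,759/14,  117,  216, 219 ] 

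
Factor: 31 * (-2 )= - 62  =  - 2^1*31^1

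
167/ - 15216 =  - 167/15216 = -0.01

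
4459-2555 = 1904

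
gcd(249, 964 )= 1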